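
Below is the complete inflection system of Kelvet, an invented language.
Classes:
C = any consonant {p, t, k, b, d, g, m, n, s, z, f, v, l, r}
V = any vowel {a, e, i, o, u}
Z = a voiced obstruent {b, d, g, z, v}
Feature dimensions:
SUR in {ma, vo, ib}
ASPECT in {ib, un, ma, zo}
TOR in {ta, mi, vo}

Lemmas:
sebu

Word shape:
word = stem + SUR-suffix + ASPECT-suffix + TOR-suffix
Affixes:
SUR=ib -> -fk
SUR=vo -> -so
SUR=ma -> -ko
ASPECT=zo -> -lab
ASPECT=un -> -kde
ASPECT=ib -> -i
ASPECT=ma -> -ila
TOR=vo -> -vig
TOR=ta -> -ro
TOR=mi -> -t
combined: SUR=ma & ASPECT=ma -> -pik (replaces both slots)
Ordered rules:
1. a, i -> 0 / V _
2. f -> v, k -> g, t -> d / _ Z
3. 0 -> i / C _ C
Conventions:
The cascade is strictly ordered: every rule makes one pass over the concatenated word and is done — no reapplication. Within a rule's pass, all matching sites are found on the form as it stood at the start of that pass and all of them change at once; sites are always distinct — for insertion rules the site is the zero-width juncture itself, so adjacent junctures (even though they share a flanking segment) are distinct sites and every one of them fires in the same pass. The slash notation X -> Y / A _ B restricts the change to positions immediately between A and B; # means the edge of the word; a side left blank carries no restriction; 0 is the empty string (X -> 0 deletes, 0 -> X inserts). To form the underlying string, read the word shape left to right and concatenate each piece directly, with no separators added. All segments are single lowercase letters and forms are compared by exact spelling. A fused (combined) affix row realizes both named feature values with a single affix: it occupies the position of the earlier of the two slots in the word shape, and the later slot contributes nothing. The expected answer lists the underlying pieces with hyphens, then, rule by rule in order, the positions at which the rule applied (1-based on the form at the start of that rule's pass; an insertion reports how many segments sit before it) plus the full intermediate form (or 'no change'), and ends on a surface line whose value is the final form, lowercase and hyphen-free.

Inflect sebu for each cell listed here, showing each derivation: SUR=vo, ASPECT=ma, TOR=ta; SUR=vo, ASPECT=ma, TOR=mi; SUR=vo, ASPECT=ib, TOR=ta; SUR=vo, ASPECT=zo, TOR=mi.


cell SUR=vo, ASPECT=ma, TOR=ta:
underlying: sebu-so-ila-ro
1. a, i -> 0 / V _: fires at position(s) 7: sebusolaro
2. f -> v, k -> g, t -> d / _ Z: no change
3. 0 -> i / C _ C: no change
surface: sebusolaro

cell SUR=vo, ASPECT=ma, TOR=mi:
underlying: sebu-so-ila-t
1. a, i -> 0 / V _: fires at position(s) 7: sebusolat
2. f -> v, k -> g, t -> d / _ Z: no change
3. 0 -> i / C _ C: no change
surface: sebusolat

cell SUR=vo, ASPECT=ib, TOR=ta:
underlying: sebu-so-i-ro
1. a, i -> 0 / V _: fires at position(s) 7: sebusoro
2. f -> v, k -> g, t -> d / _ Z: no change
3. 0 -> i / C _ C: no change
surface: sebusoro

cell SUR=vo, ASPECT=zo, TOR=mi:
underlying: sebu-so-lab-t
1. a, i -> 0 / V _: no change
2. f -> v, k -> g, t -> d / _ Z: no change
3. 0 -> i / C _ C: inserts after position(s) 9: sebusolabit
surface: sebusolabit


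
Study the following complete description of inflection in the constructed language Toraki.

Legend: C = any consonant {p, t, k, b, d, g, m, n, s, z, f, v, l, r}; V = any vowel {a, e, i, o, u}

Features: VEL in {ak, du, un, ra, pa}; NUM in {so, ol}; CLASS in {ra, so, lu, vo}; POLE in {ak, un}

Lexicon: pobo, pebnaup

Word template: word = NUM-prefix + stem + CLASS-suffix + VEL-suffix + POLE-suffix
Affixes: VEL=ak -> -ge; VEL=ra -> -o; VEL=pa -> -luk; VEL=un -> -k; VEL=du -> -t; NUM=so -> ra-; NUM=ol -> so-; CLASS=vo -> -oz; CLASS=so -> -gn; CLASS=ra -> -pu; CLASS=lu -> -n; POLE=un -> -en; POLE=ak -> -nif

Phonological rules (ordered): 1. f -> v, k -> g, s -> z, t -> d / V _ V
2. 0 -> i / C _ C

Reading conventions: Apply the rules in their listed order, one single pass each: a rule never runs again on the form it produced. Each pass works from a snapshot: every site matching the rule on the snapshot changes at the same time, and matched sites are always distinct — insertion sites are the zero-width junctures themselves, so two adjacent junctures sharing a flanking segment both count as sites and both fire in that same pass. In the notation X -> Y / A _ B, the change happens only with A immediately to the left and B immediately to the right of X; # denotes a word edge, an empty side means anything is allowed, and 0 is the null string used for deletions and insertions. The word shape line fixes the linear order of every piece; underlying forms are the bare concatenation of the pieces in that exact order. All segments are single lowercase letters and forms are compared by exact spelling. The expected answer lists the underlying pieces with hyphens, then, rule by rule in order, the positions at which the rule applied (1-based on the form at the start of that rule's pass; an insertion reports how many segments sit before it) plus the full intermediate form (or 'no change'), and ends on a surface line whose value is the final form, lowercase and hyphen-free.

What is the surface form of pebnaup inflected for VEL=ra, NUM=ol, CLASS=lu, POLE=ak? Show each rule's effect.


underlying: so-pebnaup-n-o-nif
1. f -> v, k -> g, s -> z, t -> d / V _ V: no change
2. 0 -> i / C _ C: inserts after position(s) 5, 9: sopebinaupinonif
surface: sopebinaupinonif


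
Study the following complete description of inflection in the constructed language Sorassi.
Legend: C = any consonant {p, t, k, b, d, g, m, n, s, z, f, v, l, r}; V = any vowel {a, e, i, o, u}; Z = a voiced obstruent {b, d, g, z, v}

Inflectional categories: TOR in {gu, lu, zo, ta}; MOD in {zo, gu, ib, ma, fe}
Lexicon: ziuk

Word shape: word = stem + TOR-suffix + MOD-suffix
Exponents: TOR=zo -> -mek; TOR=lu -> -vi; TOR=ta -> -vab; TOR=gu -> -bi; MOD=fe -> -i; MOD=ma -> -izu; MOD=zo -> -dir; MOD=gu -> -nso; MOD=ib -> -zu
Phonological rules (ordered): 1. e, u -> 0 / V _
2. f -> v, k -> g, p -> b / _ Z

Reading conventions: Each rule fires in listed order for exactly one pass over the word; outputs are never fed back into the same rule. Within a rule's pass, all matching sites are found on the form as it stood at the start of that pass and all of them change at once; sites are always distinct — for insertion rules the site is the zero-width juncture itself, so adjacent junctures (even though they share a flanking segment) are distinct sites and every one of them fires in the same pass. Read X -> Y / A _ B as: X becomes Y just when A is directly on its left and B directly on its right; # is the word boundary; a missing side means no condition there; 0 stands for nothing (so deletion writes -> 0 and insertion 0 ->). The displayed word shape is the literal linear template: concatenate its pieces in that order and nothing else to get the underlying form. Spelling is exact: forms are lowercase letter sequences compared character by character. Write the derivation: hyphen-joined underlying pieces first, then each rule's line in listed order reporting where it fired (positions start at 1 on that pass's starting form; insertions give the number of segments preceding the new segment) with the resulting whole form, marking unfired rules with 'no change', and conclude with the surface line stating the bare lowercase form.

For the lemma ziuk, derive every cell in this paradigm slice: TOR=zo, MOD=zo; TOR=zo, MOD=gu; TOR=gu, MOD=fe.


cell TOR=zo, MOD=zo:
underlying: ziuk-mek-dir
1. e, u -> 0 / V _: fires at position(s) 3: zikmekdir
2. f -> v, k -> g, p -> b / _ Z: fires at position(s) 6: zikmegdir
surface: zikmegdir

cell TOR=zo, MOD=gu:
underlying: ziuk-mek-nso
1. e, u -> 0 / V _: fires at position(s) 3: zikmeknso
2. f -> v, k -> g, p -> b / _ Z: no change
surface: zikmeknso

cell TOR=gu, MOD=fe:
underlying: ziuk-bi-i
1. e, u -> 0 / V _: fires at position(s) 3: zikbii
2. f -> v, k -> g, p -> b / _ Z: fires at position(s) 3: zigbii
surface: zigbii


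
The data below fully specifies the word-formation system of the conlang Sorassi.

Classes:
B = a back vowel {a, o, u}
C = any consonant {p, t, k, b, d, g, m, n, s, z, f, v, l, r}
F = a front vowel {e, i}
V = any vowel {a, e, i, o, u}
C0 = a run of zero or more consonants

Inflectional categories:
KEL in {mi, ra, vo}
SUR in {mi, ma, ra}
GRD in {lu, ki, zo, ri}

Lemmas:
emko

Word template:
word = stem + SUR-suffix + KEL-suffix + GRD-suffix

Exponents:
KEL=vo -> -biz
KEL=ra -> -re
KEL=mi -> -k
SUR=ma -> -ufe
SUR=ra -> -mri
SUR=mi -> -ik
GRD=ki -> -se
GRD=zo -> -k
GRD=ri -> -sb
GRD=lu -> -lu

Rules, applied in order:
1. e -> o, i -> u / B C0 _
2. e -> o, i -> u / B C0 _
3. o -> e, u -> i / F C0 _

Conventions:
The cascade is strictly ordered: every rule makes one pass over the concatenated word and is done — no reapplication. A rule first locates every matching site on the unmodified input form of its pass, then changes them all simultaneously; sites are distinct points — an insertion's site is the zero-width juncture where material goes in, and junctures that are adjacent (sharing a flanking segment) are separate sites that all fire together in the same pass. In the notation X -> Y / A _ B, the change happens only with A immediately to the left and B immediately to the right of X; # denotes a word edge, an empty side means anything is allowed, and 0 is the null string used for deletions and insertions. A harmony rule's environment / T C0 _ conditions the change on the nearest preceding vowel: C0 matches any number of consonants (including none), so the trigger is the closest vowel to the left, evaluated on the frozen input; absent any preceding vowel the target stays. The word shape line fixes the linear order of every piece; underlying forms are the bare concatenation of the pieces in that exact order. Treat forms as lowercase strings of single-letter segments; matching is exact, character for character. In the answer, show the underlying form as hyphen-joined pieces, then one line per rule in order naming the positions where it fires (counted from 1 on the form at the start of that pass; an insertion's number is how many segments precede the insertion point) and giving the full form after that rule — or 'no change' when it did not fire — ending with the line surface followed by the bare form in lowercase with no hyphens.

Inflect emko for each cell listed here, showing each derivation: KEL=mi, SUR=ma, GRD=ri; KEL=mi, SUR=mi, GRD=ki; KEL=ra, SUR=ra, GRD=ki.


cell KEL=mi, SUR=ma, GRD=ri:
underlying: emko-ufe-k-sb
1. e -> o, i -> u / B C0 _: fires at position(s) 7: emkoufoksb
2. e -> o, i -> u / B C0 _: no change
3. o -> e, u -> i / F C0 _: fires at position(s) 4: emkeufoksb
surface: emkeufoksb

cell KEL=mi, SUR=mi, GRD=ki:
underlying: emko-ik-k-se
1. e -> o, i -> u / B C0 _: fires at position(s) 5: emkoukkse
2. e -> o, i -> u / B C0 _: fires at position(s) 9: emkoukkso
3. o -> e, u -> i / F C0 _: fires at position(s) 4: emkeukkso
surface: emkeukkso

cell KEL=ra, SUR=ra, GRD=ki:
underlying: emko-mri-re-se
1. e -> o, i -> u / B C0 _: fires at position(s) 7: emkomrurese
2. e -> o, i -> u / B C0 _: fires at position(s) 9: emkomrurose
3. o -> e, u -> i / F C0 _: fires at position(s) 4: emkemrurose
surface: emkemrurose


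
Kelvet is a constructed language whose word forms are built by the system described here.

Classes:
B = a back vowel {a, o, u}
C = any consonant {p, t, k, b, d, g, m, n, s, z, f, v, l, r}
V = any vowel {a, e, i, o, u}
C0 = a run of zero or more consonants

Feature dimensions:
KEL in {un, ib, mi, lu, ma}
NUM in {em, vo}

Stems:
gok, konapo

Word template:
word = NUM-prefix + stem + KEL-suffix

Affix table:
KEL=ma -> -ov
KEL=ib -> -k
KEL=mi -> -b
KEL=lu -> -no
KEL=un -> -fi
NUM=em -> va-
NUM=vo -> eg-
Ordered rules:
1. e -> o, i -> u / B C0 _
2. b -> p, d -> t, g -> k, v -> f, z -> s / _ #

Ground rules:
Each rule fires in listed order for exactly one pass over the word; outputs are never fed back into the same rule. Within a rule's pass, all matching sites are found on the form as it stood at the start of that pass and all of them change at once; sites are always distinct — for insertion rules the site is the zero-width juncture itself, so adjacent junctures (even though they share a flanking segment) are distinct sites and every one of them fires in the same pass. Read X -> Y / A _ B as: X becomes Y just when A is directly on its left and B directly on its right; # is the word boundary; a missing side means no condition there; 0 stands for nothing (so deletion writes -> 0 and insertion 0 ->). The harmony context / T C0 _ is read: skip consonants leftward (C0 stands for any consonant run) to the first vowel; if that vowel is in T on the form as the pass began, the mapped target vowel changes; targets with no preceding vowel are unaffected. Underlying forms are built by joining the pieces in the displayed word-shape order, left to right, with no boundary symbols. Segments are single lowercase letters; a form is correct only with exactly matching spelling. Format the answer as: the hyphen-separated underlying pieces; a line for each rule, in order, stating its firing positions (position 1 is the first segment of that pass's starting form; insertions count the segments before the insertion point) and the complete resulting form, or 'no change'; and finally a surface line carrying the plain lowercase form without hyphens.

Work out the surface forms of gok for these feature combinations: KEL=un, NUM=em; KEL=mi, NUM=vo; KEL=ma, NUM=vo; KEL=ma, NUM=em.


cell KEL=un, NUM=em:
underlying: va-gok-fi
1. e -> o, i -> u / B C0 _: fires at position(s) 7: vagokfu
2. b -> p, d -> t, g -> k, v -> f, z -> s / _ #: no change
surface: vagokfu

cell KEL=mi, NUM=vo:
underlying: eg-gok-b
1. e -> o, i -> u / B C0 _: no change
2. b -> p, d -> t, g -> k, v -> f, z -> s / _ #: fires at position(s) 6: eggokp
surface: eggokp

cell KEL=ma, NUM=vo:
underlying: eg-gok-ov
1. e -> o, i -> u / B C0 _: no change
2. b -> p, d -> t, g -> k, v -> f, z -> s / _ #: fires at position(s) 7: eggokof
surface: eggokof

cell KEL=ma, NUM=em:
underlying: va-gok-ov
1. e -> o, i -> u / B C0 _: no change
2. b -> p, d -> t, g -> k, v -> f, z -> s / _ #: fires at position(s) 7: vagokof
surface: vagokof


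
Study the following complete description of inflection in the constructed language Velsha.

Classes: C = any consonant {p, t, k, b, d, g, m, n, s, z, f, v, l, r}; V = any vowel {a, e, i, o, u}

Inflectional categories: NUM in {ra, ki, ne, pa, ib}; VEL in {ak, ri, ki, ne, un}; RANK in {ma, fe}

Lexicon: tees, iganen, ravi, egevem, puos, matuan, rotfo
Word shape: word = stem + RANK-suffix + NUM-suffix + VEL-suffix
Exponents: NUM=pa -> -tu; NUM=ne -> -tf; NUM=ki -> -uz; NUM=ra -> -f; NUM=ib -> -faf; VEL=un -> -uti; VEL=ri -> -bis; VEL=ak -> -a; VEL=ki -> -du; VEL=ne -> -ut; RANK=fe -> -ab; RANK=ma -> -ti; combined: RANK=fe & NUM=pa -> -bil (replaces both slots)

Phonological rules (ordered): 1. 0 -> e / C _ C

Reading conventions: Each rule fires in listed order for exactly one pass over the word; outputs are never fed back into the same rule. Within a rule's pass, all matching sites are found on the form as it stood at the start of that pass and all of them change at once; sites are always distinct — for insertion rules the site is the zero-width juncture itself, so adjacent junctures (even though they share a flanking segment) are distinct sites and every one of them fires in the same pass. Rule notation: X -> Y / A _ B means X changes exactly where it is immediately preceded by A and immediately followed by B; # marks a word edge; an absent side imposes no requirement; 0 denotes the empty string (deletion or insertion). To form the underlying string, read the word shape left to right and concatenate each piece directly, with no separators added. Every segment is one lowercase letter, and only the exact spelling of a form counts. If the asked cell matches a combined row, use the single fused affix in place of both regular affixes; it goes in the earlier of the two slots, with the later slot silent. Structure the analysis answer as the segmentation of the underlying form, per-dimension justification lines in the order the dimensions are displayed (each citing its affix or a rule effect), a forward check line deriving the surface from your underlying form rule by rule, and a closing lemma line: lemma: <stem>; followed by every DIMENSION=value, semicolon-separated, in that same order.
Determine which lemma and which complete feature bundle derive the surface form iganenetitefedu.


underlying: iganen-ti-tf-du
NUM=ne - signalled by the affix -tf
VEL=ki - signalled by the affix -du
RANK=ma - signalled by the affix -ti
check: iganentitfdu -> iganenetitefedu
lemma: iganen; NUM=ne; VEL=ki; RANK=ma


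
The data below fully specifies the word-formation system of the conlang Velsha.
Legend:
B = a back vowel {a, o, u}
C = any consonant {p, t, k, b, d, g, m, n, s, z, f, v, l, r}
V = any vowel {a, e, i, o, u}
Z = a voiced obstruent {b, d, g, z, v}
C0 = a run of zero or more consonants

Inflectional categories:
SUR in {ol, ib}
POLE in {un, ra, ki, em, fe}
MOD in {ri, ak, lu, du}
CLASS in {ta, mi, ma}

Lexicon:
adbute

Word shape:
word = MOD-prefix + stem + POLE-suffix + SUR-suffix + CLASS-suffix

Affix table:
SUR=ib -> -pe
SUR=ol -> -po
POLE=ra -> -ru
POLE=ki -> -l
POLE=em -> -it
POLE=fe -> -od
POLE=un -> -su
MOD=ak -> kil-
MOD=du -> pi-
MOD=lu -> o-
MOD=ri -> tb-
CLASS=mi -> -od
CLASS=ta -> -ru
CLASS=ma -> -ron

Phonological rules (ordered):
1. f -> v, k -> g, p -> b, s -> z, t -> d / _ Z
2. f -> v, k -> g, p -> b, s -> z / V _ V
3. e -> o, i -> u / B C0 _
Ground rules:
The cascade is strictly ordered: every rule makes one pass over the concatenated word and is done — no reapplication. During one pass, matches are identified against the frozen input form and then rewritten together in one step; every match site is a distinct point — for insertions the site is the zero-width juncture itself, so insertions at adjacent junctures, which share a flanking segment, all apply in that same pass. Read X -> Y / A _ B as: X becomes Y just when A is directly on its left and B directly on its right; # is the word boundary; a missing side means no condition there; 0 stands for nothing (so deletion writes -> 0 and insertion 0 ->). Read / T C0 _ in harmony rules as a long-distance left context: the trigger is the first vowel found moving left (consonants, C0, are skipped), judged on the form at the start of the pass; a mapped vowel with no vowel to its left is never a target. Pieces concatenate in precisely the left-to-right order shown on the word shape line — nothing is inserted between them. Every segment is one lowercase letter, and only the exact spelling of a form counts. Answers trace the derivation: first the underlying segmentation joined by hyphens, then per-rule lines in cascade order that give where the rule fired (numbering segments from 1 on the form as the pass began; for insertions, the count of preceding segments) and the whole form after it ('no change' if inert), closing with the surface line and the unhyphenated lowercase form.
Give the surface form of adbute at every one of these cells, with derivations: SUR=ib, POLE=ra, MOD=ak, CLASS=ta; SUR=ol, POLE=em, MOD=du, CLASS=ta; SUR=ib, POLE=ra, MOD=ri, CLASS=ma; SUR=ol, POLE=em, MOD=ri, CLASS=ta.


cell SUR=ib, POLE=ra, MOD=ak, CLASS=ta:
underlying: kil-adbute-ru-pe-ru
1. f -> v, k -> g, p -> b, s -> z, t -> d / _ Z: no change
2. f -> v, k -> g, p -> b, s -> z / V _ V: fires at position(s) 12: kiladbuteruberu
3. e -> o, i -> u / B C0 _: fires at position(s) 9, 13: kiladbutoruboru
surface: kiladbutoruboru

cell SUR=ol, POLE=em, MOD=du, CLASS=ta:
underlying: pi-adbute-it-po-ru
1. f -> v, k -> g, p -> b, s -> z, t -> d / _ Z: no change
2. f -> v, k -> g, p -> b, s -> z / V _ V: no change
3. e -> o, i -> u / B C0 _: fires at position(s) 8: piadbutoitporu
surface: piadbutoitporu

cell SUR=ib, POLE=ra, MOD=ri, CLASS=ma:
underlying: tb-adbute-ru-pe-ron
1. f -> v, k -> g, p -> b, s -> z, t -> d / _ Z: fires at position(s) 1: dbadbuteruperon
2. f -> v, k -> g, p -> b, s -> z / V _ V: fires at position(s) 11: dbadbuteruberon
3. e -> o, i -> u / B C0 _: fires at position(s) 8, 12: dbadbutoruboron
surface: dbadbutoruboron

cell SUR=ol, POLE=em, MOD=ri, CLASS=ta:
underlying: tb-adbute-it-po-ru
1. f -> v, k -> g, p -> b, s -> z, t -> d / _ Z: fires at position(s) 1: dbadbuteitporu
2. f -> v, k -> g, p -> b, s -> z / V _ V: no change
3. e -> o, i -> u / B C0 _: fires at position(s) 8: dbadbutoitporu
surface: dbadbutoitporu


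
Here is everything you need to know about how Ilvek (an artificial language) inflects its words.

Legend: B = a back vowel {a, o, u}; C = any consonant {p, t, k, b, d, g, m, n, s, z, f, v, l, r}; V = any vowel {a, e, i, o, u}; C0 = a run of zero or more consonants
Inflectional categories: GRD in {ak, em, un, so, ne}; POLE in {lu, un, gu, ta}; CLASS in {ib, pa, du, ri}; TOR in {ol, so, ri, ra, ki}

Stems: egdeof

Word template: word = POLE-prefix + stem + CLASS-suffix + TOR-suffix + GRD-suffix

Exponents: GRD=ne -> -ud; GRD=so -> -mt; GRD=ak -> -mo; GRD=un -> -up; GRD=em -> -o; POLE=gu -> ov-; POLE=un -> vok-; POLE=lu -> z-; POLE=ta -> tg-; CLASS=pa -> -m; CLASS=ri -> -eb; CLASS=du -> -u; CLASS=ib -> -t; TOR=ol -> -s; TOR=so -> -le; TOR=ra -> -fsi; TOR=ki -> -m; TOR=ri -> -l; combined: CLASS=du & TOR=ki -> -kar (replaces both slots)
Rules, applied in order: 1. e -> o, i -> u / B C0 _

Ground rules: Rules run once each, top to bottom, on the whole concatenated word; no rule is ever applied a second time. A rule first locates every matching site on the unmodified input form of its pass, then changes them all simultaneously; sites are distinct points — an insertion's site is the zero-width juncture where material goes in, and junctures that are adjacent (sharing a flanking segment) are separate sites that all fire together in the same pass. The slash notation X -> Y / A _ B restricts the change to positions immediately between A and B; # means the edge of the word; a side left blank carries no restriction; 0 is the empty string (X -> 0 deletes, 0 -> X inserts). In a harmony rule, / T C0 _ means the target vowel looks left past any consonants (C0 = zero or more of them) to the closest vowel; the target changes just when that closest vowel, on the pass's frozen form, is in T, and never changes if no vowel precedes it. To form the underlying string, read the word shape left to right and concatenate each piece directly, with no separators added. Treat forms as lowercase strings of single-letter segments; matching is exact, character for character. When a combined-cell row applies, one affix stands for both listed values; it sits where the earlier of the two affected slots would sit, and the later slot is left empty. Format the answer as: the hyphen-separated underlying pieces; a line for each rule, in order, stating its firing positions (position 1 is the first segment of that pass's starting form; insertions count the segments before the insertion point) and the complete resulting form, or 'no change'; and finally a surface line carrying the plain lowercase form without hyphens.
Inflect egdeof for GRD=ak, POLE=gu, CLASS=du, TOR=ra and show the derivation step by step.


underlying: ov-egdeof-u-fsi-mo
1. e -> o, i -> u / B C0 _: fires at position(s) 3, 12: ovogdeofufsumo
surface: ovogdeofufsumo


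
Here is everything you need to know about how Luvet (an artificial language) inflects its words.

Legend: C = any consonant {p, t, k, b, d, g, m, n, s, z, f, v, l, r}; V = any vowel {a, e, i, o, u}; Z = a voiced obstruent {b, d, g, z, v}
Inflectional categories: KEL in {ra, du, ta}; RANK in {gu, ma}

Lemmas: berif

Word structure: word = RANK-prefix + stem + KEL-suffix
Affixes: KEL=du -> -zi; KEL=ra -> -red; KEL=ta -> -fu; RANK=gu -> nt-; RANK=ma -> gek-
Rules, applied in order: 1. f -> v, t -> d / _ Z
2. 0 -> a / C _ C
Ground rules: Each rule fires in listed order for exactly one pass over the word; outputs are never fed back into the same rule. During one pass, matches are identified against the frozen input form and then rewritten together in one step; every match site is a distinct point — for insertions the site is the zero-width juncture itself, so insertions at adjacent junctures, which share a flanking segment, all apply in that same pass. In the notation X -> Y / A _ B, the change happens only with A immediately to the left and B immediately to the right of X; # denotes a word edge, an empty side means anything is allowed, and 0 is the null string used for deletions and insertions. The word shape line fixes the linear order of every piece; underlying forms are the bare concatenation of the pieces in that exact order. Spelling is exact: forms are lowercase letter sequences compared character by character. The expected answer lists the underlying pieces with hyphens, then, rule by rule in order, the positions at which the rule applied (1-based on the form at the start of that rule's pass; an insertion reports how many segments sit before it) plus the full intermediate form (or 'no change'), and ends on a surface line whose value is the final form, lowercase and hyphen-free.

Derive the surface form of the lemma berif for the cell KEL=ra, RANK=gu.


underlying: nt-berif-red
1. f -> v, t -> d / _ Z: fires at position(s) 2: ndberifred
2. 0 -> a / C _ C: inserts after position(s) 1, 2, 7: nadaberifared
surface: nadaberifared


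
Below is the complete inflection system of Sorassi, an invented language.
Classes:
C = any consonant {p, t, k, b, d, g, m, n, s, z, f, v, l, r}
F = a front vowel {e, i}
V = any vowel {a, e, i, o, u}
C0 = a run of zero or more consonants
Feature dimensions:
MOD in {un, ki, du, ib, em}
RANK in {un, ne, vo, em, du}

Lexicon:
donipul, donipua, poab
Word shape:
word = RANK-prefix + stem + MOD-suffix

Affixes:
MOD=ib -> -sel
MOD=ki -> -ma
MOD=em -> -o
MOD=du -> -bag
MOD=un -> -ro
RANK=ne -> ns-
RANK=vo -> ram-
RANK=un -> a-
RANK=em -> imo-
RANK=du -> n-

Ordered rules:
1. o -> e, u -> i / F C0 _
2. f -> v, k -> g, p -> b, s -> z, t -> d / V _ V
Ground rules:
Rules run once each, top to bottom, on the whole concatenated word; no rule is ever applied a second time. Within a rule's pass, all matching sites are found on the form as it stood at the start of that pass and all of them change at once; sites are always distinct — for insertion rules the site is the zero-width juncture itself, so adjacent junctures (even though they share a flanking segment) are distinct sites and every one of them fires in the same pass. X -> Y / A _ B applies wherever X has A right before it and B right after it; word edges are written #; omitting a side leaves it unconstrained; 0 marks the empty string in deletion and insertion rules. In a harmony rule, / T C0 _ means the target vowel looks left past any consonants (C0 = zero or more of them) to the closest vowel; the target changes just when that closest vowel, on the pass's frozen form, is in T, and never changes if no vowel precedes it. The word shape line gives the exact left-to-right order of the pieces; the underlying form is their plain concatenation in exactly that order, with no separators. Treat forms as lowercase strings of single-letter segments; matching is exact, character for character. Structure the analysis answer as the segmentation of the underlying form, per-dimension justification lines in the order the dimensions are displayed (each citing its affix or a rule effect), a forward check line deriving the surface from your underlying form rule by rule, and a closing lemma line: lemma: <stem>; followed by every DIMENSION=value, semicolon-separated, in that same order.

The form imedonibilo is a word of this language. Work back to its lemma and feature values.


underlying: imo-donipul-o
MOD=em - signalled by the affix -o
RANK=em - signalled by the affix imo-
check: imodonipulo -> imedonipilo -> imedonibilo
lemma: donipul; MOD=em; RANK=em


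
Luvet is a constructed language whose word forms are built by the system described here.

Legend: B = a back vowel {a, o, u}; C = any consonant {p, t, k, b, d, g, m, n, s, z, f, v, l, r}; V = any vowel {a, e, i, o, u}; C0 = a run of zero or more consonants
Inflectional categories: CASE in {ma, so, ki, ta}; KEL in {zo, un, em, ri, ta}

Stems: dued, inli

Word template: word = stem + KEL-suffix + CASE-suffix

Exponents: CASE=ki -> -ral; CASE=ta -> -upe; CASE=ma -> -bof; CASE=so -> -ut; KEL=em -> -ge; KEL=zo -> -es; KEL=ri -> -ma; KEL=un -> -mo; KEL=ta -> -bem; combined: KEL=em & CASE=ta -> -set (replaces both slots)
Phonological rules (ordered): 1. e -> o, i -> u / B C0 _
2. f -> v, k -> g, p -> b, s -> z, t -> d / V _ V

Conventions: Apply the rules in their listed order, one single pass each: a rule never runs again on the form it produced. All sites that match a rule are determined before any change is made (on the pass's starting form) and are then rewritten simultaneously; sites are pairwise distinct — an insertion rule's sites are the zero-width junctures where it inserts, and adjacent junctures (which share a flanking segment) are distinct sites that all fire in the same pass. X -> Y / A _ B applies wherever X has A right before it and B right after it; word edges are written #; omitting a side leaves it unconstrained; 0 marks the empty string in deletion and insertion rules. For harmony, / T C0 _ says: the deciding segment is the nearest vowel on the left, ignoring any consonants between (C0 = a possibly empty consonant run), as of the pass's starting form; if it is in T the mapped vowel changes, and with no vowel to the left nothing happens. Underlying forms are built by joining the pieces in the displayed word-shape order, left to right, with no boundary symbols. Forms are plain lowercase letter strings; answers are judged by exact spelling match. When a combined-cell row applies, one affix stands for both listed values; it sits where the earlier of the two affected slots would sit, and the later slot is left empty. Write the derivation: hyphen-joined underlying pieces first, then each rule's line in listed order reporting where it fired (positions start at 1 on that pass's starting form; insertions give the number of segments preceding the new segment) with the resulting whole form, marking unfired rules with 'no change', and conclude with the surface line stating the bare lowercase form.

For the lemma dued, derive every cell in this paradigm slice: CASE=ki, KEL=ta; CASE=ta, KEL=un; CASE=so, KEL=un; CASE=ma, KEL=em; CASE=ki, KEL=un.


cell CASE=ki, KEL=ta:
underlying: dued-bem-ral
1. e -> o, i -> u / B C0 _: fires at position(s) 3: duodbemral
2. f -> v, k -> g, p -> b, s -> z, t -> d / V _ V: no change
surface: duodbemral

cell CASE=ta, KEL=un:
underlying: dued-mo-upe
1. e -> o, i -> u / B C0 _: fires at position(s) 3, 9: duodmoupo
2. f -> v, k -> g, p -> b, s -> z, t -> d / V _ V: fires at position(s) 8: duodmoubo
surface: duodmoubo

cell CASE=so, KEL=un:
underlying: dued-mo-ut
1. e -> o, i -> u / B C0 _: fires at position(s) 3: duodmout
2. f -> v, k -> g, p -> b, s -> z, t -> d / V _ V: no change
surface: duodmout

cell CASE=ma, KEL=em:
underlying: dued-ge-bof
1. e -> o, i -> u / B C0 _: fires at position(s) 3: duodgebof
2. f -> v, k -> g, p -> b, s -> z, t -> d / V _ V: no change
surface: duodgebof

cell CASE=ki, KEL=un:
underlying: dued-mo-ral
1. e -> o, i -> u / B C0 _: fires at position(s) 3: duodmoral
2. f -> v, k -> g, p -> b, s -> z, t -> d / V _ V: no change
surface: duodmoral


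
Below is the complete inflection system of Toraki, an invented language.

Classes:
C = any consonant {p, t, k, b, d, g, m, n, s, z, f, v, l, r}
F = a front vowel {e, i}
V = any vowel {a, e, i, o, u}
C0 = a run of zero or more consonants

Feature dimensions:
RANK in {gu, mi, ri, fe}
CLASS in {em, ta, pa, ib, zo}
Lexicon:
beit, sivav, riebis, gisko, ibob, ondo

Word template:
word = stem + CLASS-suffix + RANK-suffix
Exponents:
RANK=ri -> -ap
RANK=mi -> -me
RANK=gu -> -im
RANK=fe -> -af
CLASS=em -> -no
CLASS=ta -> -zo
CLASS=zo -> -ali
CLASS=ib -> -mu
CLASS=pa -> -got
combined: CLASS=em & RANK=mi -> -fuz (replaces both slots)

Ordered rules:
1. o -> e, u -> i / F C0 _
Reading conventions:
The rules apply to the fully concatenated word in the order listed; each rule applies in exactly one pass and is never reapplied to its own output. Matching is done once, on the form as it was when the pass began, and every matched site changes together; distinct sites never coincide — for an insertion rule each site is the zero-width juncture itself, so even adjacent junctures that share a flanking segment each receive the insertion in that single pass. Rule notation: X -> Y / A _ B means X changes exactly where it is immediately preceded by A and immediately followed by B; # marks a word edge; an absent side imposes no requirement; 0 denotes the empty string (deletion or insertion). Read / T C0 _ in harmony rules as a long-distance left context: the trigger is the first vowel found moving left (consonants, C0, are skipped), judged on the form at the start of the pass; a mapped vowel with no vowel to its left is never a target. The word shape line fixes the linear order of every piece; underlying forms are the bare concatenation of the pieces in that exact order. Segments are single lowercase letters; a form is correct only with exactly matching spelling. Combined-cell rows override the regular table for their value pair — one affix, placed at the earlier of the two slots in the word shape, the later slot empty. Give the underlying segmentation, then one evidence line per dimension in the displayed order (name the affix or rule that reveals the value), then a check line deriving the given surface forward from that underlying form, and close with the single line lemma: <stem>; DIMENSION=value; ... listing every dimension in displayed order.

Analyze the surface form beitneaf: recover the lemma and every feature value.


underlying: beit-no-af
RANK=fe - signalled by the affix -af
CLASS=em - signalled by the affix -no
check: beitnoaf -> beitneaf
lemma: beit; RANK=fe; CLASS=em


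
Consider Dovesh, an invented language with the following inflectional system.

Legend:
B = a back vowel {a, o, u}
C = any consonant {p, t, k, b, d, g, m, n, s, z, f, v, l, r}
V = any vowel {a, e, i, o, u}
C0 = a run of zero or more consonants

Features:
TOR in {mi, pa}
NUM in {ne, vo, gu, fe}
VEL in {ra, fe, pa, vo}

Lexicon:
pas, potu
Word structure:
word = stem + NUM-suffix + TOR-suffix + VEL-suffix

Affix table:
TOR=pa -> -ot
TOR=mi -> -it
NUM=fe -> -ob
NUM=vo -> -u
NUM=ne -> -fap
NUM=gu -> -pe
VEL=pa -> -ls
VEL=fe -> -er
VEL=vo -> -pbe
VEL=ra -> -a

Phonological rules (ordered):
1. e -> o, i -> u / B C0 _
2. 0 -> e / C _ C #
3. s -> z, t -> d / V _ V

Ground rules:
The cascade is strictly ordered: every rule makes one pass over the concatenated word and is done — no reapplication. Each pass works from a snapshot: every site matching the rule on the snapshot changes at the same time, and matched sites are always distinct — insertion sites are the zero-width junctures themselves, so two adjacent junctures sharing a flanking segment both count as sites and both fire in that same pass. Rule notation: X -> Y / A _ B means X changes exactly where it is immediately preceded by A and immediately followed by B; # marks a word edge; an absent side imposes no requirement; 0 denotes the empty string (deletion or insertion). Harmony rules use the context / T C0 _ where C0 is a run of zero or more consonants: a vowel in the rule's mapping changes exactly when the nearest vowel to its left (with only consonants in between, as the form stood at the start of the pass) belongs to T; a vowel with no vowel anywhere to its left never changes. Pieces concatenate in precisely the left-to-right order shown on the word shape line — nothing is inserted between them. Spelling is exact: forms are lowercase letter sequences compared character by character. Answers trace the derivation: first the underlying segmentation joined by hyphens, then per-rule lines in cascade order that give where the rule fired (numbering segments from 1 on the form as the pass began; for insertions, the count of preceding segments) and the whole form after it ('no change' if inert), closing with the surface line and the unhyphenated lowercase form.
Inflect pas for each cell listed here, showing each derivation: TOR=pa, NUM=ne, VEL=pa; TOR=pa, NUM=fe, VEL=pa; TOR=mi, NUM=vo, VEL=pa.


cell TOR=pa, NUM=ne, VEL=pa:
underlying: pas-fap-ot-ls
1. e -> o, i -> u / B C0 _: no change
2. 0 -> e / C _ C #: inserts after position(s) 9: pasfapotles
3. s -> z, t -> d / V _ V: no change
surface: pasfapotles

cell TOR=pa, NUM=fe, VEL=pa:
underlying: pas-ob-ot-ls
1. e -> o, i -> u / B C0 _: no change
2. 0 -> e / C _ C #: inserts after position(s) 8: pasobotles
3. s -> z, t -> d / V _ V: fires at position(s) 3: pazobotles
surface: pazobotles

cell TOR=mi, NUM=vo, VEL=pa:
underlying: pas-u-it-ls
1. e -> o, i -> u / B C0 _: fires at position(s) 5: pasuutls
2. 0 -> e / C _ C #: inserts after position(s) 7: pasuutles
3. s -> z, t -> d / V _ V: fires at position(s) 3: pazuutles
surface: pazuutles


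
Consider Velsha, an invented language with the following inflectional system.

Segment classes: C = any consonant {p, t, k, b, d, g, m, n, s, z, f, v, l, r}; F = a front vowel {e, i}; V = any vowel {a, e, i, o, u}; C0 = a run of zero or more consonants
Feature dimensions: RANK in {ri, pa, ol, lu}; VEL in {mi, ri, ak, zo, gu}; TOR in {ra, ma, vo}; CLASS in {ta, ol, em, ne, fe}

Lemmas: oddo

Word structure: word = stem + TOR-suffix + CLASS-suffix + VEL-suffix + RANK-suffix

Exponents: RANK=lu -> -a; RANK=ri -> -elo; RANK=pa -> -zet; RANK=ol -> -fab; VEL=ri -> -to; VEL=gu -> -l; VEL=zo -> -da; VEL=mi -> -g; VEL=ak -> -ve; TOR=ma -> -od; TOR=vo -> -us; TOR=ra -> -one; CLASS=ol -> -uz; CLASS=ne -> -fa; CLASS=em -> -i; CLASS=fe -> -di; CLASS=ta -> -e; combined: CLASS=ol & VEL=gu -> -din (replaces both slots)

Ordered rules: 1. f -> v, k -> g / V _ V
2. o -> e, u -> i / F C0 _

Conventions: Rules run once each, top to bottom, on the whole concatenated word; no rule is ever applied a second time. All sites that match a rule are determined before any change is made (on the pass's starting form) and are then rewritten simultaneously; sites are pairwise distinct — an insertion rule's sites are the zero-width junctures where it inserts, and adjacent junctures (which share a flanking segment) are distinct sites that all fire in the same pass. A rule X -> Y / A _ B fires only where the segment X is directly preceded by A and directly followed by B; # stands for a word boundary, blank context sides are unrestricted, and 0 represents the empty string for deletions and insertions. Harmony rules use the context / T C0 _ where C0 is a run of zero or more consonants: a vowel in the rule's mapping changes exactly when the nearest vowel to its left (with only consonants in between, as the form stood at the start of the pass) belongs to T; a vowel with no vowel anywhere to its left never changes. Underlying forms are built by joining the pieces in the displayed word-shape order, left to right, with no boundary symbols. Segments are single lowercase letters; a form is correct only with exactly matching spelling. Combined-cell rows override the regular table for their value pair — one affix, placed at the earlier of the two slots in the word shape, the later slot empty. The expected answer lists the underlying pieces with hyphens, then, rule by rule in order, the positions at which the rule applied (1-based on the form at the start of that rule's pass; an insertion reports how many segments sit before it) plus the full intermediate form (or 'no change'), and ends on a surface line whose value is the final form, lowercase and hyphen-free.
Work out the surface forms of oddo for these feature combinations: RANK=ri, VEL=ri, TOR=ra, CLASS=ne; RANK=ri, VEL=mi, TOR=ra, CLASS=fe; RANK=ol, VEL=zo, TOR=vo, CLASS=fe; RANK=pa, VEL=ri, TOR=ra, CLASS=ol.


cell RANK=ri, VEL=ri, TOR=ra, CLASS=ne:
underlying: oddo-one-fa-to-elo
1. f -> v, k -> g / V _ V: fires at position(s) 8: oddoonevatoelo
2. o -> e, u -> i / F C0 _: fires at position(s) 14: oddoonevatoele
surface: oddoonevatoele

cell RANK=ri, VEL=mi, TOR=ra, CLASS=fe:
underlying: oddo-one-di-g-elo
1. f -> v, k -> g / V _ V: no change
2. o -> e, u -> i / F C0 _: fires at position(s) 13: oddoonedigele
surface: oddoonedigele

cell RANK=ol, VEL=zo, TOR=vo, CLASS=fe:
underlying: oddo-us-di-da-fab
1. f -> v, k -> g / V _ V: fires at position(s) 11: oddousdidavab
2. o -> e, u -> i / F C0 _: no change
surface: oddousdidavab

cell RANK=pa, VEL=ri, TOR=ra, CLASS=ol:
underlying: oddo-one-uz-to-zet
1. f -> v, k -> g / V _ V: no change
2. o -> e, u -> i / F C0 _: fires at position(s) 8: oddooneiztozet
surface: oddooneiztozet
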